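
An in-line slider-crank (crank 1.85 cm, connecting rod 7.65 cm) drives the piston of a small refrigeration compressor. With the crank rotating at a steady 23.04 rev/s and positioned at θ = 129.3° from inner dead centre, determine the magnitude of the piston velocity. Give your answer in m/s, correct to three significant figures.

ω = 2π·23 = 144.8 rad/s
For an in-line slider-crank, x = r cosθ + √(L² − r² sin²θ), so v = −rω sinθ·[1 + r cosθ/√(L² − r² sin²θ)].
With r = 0.0185 m, L = 0.0765 m, θ = 129.3°: √(L² − r² sin²θ) = 0.075149 m.
v = −0.0185·144.8·0.77384·[1 + 0.0185·-0.63338/0.075149] = -1.7493 m/s.
|v| = 1.7493 m/s.

1.75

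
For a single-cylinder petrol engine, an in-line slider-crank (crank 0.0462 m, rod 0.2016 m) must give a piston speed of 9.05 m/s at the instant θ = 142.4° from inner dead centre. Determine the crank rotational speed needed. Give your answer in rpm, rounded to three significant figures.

3750

For an in-line slider-crank, |v_piston| = rω|sinθ|·[1 + r cosθ/√(L² − r² sin²θ)].
With r = 0.0462 m, L = 0.2016 m, θ = 142.4°: the bracketed kinematic factor |dx/dθ| = 0.02302 m.
ω = v/|dx/dθ| = 9.05/0.02302 = 393.14 rad/s.
N = 60ω/(2π) = 3754.2 rpm.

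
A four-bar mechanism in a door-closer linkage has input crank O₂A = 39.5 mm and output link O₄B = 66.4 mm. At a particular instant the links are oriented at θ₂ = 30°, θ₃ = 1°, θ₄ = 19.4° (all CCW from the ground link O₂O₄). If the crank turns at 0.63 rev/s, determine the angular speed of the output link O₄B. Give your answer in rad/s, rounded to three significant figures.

ω₂ = 3.958 rad/s (from 0.63 rev/s).
Differentiating the loop-closure r₂e^{iθ₂}+r₃e^{iθ₃}=r₁+r₄e^{iθ₄} gives r₂ω₂e^{iθ₂}+r₃ω₃e^{iθ₃}=r₄ω₄e^{iθ₄}.
Eliminating the other unknown: ω₄ = r₂ω₂ sin(θ₂−θ₃) / [r₄ sin(θ₄−θ₃)].
Numerator sine = +0.48481; denominator sine = +0.31565.
Result = 0.0395·3.958·(+0.48481) / (0.0664·(+0.31565)) = +3.6167 rad/s; magnitude 3.6167 rad/s.

3.62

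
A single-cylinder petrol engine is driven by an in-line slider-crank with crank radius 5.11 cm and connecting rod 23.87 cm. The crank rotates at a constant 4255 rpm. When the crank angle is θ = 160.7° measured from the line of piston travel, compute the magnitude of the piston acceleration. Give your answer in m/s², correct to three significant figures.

7860

ω = 2π·4255/60 = 445.6 rad/s
x(θ) = r cosθ + √(L² − r² sin²θ); with ω constant, a = ω²·d²x/dθ².
d²x/dθ² = −r cosθ − r²(cos2θ)/√u − r⁴ sin²2θ/(4u^{3/2}),  u = L² − r² sin²θ = 0.0566924 m².
Substituting r = 0.0511 m, L = 0.2387 m, θ = 160.7°: d²x/dθ² = +0.039608 m.
a = ω²·d²x/dθ² = (445.6)²·(+0.039608) = +7864 m/s²;  |a| = 7864 m/s².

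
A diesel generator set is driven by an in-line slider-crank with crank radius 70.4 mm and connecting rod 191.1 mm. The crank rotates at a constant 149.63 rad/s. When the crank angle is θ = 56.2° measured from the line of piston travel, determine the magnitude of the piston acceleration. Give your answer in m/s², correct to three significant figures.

ω = 149.6 rad/s
x(θ) = r cosθ + √(L² − r² sin²θ); with ω constant, a = ω²·d²x/dθ².
d²x/dθ² = −r cosθ − r²(cos2θ)/√u − r⁴ sin²2θ/(4u^{3/2}),  u = L² − r² sin²θ = 0.0330968 m².
Substituting r = 0.0704 m, L = 0.1911 m, θ = 56.2°: d²x/dθ² = -0.029654 m.
a = ω²·d²x/dθ² = (149.6)²·(-0.029654) = -663.92 m/s²;  |a| = 663.92 m/s².

664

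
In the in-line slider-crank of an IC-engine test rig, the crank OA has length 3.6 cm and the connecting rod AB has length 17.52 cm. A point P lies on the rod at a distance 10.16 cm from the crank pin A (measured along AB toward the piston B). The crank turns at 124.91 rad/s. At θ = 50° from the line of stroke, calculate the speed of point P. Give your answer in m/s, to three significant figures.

3.91

ω = 124.9 rad/s.  Crank-pin speed |V_A| = rω = 4.4968 m/s, perpendicular to OA.
Rod angle: sinφ = −(r/L) sinθ ⇒ φ = -9.056°; ω_rod = −rω cosθ/√(L²−r²sin²θ) = -16.706 rad/s.
V_P = V_A + ω_rod × AP, with AP = 0.1016 m along the rod.
Components: V_Px = −rω sinθ − a·ω_rod·sinφ = -3.7119 m/s;  V_Py = rω cosθ + a·ω_rod·cosφ = +1.2143 m/s.
|V_P| = √(V_Px² + V_Py²) = 3.9055 m/s.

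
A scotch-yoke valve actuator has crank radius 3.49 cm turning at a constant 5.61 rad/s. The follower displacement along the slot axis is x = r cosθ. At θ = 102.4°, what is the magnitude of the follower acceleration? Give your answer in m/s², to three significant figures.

0.236

ω = 5.61 rad/s
x = r cosθ ⇒ ẍ = −rω² cosθ (ω constant).
|a| = rω²|cosθ| = 0.0349·(5.61)²·|cos 102.4°| = 0.23586 m/s².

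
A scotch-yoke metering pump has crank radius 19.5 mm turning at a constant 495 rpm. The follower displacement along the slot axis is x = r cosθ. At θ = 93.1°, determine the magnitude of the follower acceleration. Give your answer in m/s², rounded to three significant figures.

ω = 51.84 rad/s (from 495 rpm).
x = r cosθ ⇒ ẍ = −rω² cosθ (ω constant).
|a| = rω²|cosθ| = 0.0195·(51.84)²·|cos 93.1°| = 2.8335 m/s².

2.83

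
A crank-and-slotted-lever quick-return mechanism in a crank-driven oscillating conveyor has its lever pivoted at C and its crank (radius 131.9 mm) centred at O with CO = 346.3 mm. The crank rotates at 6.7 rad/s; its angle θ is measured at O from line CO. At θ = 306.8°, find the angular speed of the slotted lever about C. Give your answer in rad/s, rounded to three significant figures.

1.56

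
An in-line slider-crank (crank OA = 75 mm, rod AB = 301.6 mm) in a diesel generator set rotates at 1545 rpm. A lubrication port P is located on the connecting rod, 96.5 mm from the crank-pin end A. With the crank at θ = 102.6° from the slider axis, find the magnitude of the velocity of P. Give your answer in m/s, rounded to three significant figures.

ω = 161.8 rad/s.  Crank-pin speed |V_A| = rω = 12.134 m/s, perpendicular to OA.
Rod angle: sinφ = −(r/L) sinθ ⇒ φ = -14.045°; ω_rod = −rω cosθ/√(L²−r²sin²θ) = +9.0471 rad/s.
V_P = V_A + ω_rod × AP, with AP = 0.0965 m along the rod.
Components: V_Px = −rω sinθ − a·ω_rod·sinφ = -11.63 m/s;  V_Py = rω cosθ + a·ω_rod·cosφ = -1.8001 m/s.
|V_P| = √(V_Px² + V_Py²) = 11.769 m/s.

11.8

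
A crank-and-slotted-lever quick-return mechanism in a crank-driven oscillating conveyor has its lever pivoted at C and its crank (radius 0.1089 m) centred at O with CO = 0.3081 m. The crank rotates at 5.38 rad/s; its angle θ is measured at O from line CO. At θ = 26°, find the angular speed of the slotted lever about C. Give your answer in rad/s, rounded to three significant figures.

1.35

ω = 5.38 rad/s
Crank pin A relative to C: A = (d + r cosθ, r sinθ); lever angle φ = atan2(r sinθ, d + r cosθ).
Differentiating tanφ: φ̇ = rω(d cosθ + r)/(d² + r² + 2dr cosθ).
d² + r² + 2dr cosθ = |CA|² = 0.167098 m²;  d cosθ + r = +0.38582 m.
|ω_lever| = |0.1089·5.38·+0.38582| / 0.167098 = 1.3528 rad/s.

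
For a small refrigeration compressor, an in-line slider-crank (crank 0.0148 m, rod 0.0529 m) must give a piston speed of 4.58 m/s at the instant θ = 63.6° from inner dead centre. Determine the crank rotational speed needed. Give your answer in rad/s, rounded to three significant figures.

306

For an in-line slider-crank, |v_piston| = rω|sinθ|·[1 + r cosθ/√(L² − r² sin²θ)].
With r = 0.0148 m, L = 0.0529 m, θ = 63.6°: the bracketed kinematic factor |dx/dθ| = 0.01496 m.
ω = v/|dx/dθ| = 4.58/0.01496 = 306.15 rad/s.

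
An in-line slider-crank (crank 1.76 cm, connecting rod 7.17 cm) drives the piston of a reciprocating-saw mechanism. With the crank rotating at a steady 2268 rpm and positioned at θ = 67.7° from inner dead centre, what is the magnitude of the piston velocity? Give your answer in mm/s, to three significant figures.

4240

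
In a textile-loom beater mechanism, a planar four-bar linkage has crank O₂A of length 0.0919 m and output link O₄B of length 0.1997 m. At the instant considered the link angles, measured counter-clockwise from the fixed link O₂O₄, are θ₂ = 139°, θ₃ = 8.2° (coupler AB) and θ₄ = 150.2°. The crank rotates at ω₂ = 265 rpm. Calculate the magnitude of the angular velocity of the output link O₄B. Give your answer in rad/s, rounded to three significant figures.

15.7

ω₂ = 27.75 rad/s (from 265 rpm).
Differentiating the loop-closure r₂e^{iθ₂}+r₃e^{iθ₃}=r₁+r₄e^{iθ₄} gives r₂ω₂e^{iθ₂}+r₃ω₃e^{iθ₃}=r₄ω₄e^{iθ₄}.
Eliminating the other unknown: ω₄ = r₂ω₂ sin(θ₂−θ₃) / [r₄ sin(θ₄−θ₃)].
Numerator sine = +0.75700; denominator sine = +0.61566.
Result = 0.0919·27.75·(+0.75700) / (0.1997·(+0.61566)) = +15.702 rad/s; magnitude 15.702 rad/s.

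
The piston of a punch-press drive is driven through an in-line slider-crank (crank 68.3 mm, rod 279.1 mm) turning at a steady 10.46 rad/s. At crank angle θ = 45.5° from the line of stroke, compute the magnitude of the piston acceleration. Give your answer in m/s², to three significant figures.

5.23

ω = 10.46 rad/s
x(θ) = r cosθ + √(L² − r² sin²θ); with ω constant, a = ω²·d²x/dθ².
d²x/dθ² = −r cosθ − r²(cos2θ)/√u − r⁴ sin²2θ/(4u^{3/2}),  u = L² − r² sin²θ = 0.0755237 m².
Substituting r = 0.0683 m, L = 0.2791 m, θ = 45.5°: d²x/dθ² = -0.047838 m.
a = ω²·d²x/dθ² = (10.46)²·(-0.047838) = -5.234 m/s²;  |a| = 5.234 m/s².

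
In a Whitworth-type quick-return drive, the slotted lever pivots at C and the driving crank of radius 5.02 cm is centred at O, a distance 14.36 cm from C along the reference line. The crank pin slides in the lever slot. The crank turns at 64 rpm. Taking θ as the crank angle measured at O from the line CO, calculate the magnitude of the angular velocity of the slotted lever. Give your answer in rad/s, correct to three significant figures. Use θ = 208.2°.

ω = 6.702 rad/s (from 64 rpm).
Crank pin A relative to C: A = (d + r cosθ, r sinθ); lever angle φ = atan2(r sinθ, d + r cosθ).
Differentiating tanφ: φ̇ = rω(d cosθ + r)/(d² + r² + 2dr cosθ).
d² + r² + 2dr cosθ = |CA|² = 0.0104349 m²;  d cosθ + r = -0.076355 m.
|ω_lever| = |0.0502·6.702·-0.076355| / 0.0104349 = 2.4619 rad/s.

2.46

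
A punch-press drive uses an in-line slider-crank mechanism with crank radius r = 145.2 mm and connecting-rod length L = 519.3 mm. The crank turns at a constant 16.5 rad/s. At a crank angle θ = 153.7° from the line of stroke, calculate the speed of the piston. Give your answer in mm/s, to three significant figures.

793

ω = 16.5 rad/s
For an in-line slider-crank, x = r cosθ + √(L² − r² sin²θ), so v = −rω sinθ·[1 + r cosθ/√(L² − r² sin²θ)].
With r = 0.1452 m, L = 0.5193 m, θ = 153.7°: √(L² − r² sin²θ) = 0.5153 m.
v = −0.1452·16.5·0.44307·[1 + 0.1452·-0.89649/0.5153] = -0.79336 m/s.
|v| = 0.79336 m/s = 793.36 mm/s.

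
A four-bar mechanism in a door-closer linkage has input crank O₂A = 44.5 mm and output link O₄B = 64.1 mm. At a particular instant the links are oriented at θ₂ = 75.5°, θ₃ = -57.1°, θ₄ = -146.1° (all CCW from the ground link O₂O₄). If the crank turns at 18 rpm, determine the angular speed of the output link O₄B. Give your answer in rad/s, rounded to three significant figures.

0.963

ω₂ = 1.885 rad/s (from 18 rpm).
Differentiating the loop-closure r₂e^{iθ₂}+r₃e^{iθ₃}=r₁+r₄e^{iθ₄} gives r₂ω₂e^{iθ₂}+r₃ω₃e^{iθ₃}=r₄ω₄e^{iθ₄}.
Eliminating the other unknown: ω₄ = r₂ω₂ sin(θ₂−θ₃) / [r₄ sin(θ₄−θ₃)].
Numerator sine = +0.73610; denominator sine = -0.99985.
Result = 0.0445·1.885·(+0.73610) / (0.0641·(-0.99985)) = -0.96339 rad/s; magnitude 0.96339 rad/s.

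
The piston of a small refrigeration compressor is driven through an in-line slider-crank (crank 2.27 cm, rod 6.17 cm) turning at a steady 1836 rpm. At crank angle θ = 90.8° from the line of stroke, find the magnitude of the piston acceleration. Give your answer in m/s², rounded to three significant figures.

ω = 2π·1836/60 = 192.3 rad/s
x(θ) = r cosθ + √(L² − r² sin²θ); with ω constant, a = ω²·d²x/dθ².
d²x/dθ² = −r cosθ − r²(cos2θ)/√u − r⁴ sin²2θ/(4u^{3/2}),  u = L² − r² sin²θ = 0.0032917 m².
Substituting r = 0.0227 m, L = 0.0617 m, θ = 90.8°: d²x/dθ² = +0.0092945 m.
a = ω²·d²x/dθ² = (192.3)²·(+0.0092945) = +343.58 m/s²;  |a| = 343.58 m/s².

344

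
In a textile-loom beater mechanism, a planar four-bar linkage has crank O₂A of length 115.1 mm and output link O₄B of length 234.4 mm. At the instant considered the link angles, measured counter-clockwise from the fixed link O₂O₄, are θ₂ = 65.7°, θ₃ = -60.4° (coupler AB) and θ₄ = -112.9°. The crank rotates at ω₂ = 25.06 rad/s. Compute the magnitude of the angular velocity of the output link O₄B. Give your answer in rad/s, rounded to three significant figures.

ω₂ = 25.06 rad/s
Differentiating the loop-closure r₂e^{iθ₂}+r₃e^{iθ₃}=r₁+r₄e^{iθ₄} gives r₂ω₂e^{iθ₂}+r₃ω₃e^{iθ₃}=r₄ω₄e^{iθ₄}.
Eliminating the other unknown: ω₄ = r₂ω₂ sin(θ₂−θ₃) / [r₄ sin(θ₄−θ₃)].
Numerator sine = +0.80799; denominator sine = -0.79335.
Result = 0.1151·25.06·(+0.80799) / (0.2344·(-0.79335)) = -12.533 rad/s; magnitude 12.533 rad/s.

12.5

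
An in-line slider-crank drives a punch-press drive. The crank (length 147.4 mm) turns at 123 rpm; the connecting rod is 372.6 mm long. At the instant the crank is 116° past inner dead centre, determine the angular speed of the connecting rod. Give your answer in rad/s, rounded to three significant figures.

ω = 12.88 rad/s (converted from 123 rpm).
The rod makes angle φ with the slider axis where L sinφ = r sinθ; differentiating, L cosφ·φ̇ = r ω cosθ.
L cosφ = √(L² − r² sin²θ) = 0.34825 m.
|ω_rod| = r ω |cosθ| / √(L² − r² sin²θ) = 0.1474·12.88·0.43837/0.34825 = 2.3899 rad/s.

2.39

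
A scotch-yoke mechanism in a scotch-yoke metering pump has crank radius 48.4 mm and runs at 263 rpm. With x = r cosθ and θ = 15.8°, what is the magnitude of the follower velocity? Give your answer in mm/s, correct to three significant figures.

363

ω = 27.54 rad/s (from 263 rpm).
x = r cosθ ⇒ ẋ = −rω sinθ.
|v| = rω|sinθ| = 0.0484·27.54·|sin 15.8°| = 0.36295 m/s = 362.95 mm/s.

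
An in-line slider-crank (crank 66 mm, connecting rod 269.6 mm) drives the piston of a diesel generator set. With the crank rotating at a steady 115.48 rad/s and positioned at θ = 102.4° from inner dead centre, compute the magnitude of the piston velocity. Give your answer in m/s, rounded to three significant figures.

ω = 115.5 rad/s
For an in-line slider-crank, x = r cosθ + √(L² − r² sin²θ), so v = −rω sinθ·[1 + r cosθ/√(L² − r² sin²θ)].
With r = 0.066 m, L = 0.2696 m, θ = 102.4°: √(L² − r² sin²θ) = 0.26178 m.
v = −0.066·115.5·0.97667·[1 + 0.066·-0.21474/0.26178] = -7.0409 m/s.
|v| = 7.0409 m/s.

7.04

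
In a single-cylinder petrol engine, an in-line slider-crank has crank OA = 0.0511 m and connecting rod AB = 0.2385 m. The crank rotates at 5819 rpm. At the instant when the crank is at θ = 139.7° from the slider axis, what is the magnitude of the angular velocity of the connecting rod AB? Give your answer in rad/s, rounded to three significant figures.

101

ω = 609.4 rad/s (converted from 5819 rpm).
The rod makes angle φ with the slider axis where L sinφ = r sinθ; differentiating, L cosφ·φ̇ = r ω cosθ.
L cosφ = √(L² − r² sin²θ) = 0.2362 m.
|ω_rod| = r ω |cosθ| / √(L² − r² sin²θ) = 0.0511·609.4·0.76267/0.2362 = 100.54 rad/s.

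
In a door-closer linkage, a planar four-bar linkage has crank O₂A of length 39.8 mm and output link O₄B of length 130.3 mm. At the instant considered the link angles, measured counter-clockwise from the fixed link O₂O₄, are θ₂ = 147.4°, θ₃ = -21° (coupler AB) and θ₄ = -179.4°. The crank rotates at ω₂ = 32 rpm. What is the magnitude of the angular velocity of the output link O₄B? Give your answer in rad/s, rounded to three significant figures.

0.559

ω₂ = 3.351 rad/s (from 32 rpm).
Differentiating the loop-closure r₂e^{iθ₂}+r₃e^{iθ₃}=r₁+r₄e^{iθ₄} gives r₂ω₂e^{iθ₂}+r₃ω₃e^{iθ₃}=r₄ω₄e^{iθ₄}.
Eliminating the other unknown: ω₄ = r₂ω₂ sin(θ₂−θ₃) / [r₄ sin(θ₄−θ₃)].
Numerator sine = +0.20108; denominator sine = -0.36812.
Result = 0.0398·3.351·(+0.20108) / (0.1303·(-0.36812)) = -0.5591 rad/s; magnitude 0.5591 rad/s.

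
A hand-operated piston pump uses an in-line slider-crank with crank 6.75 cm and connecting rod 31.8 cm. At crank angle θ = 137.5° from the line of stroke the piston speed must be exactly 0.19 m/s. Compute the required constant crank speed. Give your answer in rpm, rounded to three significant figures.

For an in-line slider-crank, |v_piston| = rω|sinθ|·[1 + r cosθ/√(L² − r² sin²θ)].
With r = 0.0675 m, L = 0.318 m, θ = 137.5°: the bracketed kinematic factor |dx/dθ| = 0.038391 m.
ω = v/|dx/dθ| = 0.19/0.038391 = 4.9491 rad/s.
N = 60ω/(2π) = 47.26 rpm.

47.3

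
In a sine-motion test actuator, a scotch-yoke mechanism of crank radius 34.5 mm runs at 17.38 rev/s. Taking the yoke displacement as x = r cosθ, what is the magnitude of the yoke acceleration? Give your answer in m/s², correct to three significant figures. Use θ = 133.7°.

284

ω = 109.2 rad/s (from 17.38 rev/s).
x = r cosθ ⇒ ẍ = −rω² cosθ (ω constant).
|a| = rω²|cosθ| = 0.0345·(109.2)²·|cos 133.7°| = 284.24 m/s².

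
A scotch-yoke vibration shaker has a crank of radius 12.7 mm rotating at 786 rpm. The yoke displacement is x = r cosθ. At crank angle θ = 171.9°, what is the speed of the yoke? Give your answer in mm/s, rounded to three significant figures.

ω = 82.31 rad/s (from 786 rpm).
x = r cosθ ⇒ ẋ = −rω sinθ.
|v| = rω|sinθ| = 0.0127·82.31·|sin 171.9°| = 0.14729 m/s = 147.29 mm/s.

147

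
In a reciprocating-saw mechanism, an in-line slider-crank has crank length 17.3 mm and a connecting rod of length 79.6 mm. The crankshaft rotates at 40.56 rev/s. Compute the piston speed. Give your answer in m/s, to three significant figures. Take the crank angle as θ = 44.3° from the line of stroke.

ω = 2π·40.6 = 254.8 rad/s
For an in-line slider-crank, x = r cosθ + √(L² − r² sin²θ), so v = −rω sinθ·[1 + r cosθ/√(L² − r² sin²θ)].
With r = 0.0173 m, L = 0.0796 m, θ = 44.3°: √(L² − r² sin²θ) = 0.078678 m.
v = −0.0173·254.8·0.69842·[1 + 0.0173·0.71569/0.078678] = -3.5638 m/s.
|v| = 3.5638 m/s.

3.56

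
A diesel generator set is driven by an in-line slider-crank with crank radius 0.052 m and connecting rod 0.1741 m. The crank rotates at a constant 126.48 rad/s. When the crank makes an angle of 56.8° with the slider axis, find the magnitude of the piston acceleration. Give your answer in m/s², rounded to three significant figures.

358

ω = 126.5 rad/s
x(θ) = r cosθ + √(L² − r² sin²θ); with ω constant, a = ω²·d²x/dθ².
d²x/dθ² = −r cosθ − r²(cos2θ)/√u − r⁴ sin²2θ/(4u^{3/2}),  u = L² − r² sin²θ = 0.0284175 m².
Substituting r = 0.052 m, L = 0.1741 m, θ = 56.8°: d²x/dθ² = -0.022372 m.
a = ω²·d²x/dθ² = (126.5)²·(-0.022372) = -357.89 m/s²;  |a| = 357.89 m/s².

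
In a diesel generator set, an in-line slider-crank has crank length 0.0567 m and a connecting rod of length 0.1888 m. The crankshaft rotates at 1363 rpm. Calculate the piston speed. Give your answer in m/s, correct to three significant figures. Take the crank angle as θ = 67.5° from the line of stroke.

ω = 2π·1363/60 = 142.7 rad/s
For an in-line slider-crank, x = r cosθ + √(L² − r² sin²θ), so v = −rω sinθ·[1 + r cosθ/√(L² − r² sin²θ)].
With r = 0.0567 m, L = 0.1888 m, θ = 67.5°: √(L² − r² sin²θ) = 0.18139 m.
v = −0.0567·142.7·0.92388·[1 + 0.0567·0.38268/0.18139] = -8.3713 m/s.
|v| = 8.3713 m/s.

8.37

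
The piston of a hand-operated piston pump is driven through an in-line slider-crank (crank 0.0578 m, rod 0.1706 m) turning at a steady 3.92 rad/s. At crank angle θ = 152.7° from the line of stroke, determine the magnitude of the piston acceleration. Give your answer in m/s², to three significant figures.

0.607

ω = 3.92 rad/s
x(θ) = r cosθ + √(L² − r² sin²θ); with ω constant, a = ω²·d²x/dθ².
d²x/dθ² = −r cosθ − r²(cos2θ)/√u − r⁴ sin²2θ/(4u^{3/2}),  u = L² − r² sin²θ = 0.0284016 m².
Substituting r = 0.0578 m, L = 0.1706 m, θ = 152.7°: d²x/dθ² = +0.039491 m.
a = ω²·d²x/dθ² = (3.92)²·(+0.039491) = +0.60684 m/s²;  |a| = 0.60684 m/s².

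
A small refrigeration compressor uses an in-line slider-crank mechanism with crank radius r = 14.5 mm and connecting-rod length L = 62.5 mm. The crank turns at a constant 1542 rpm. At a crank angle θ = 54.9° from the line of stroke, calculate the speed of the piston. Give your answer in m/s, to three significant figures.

2.18

ω = 2π·1542/60 = 161.5 rad/s
For an in-line slider-crank, x = r cosθ + √(L² − r² sin²θ), so v = −rω sinθ·[1 + r cosθ/√(L² − r² sin²θ)].
With r = 0.0145 m, L = 0.0625 m, θ = 54.9°: √(L² − r² sin²θ) = 0.061364 m.
v = −0.0145·161.5·0.81815·[1 + 0.0145·0.57501/0.061364] = -2.1759 m/s.
|v| = 2.1759 m/s.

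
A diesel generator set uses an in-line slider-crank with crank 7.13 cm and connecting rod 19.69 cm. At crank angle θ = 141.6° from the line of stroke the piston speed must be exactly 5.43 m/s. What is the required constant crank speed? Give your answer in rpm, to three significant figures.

For an in-line slider-crank, |v_piston| = rω|sinθ|·[1 + r cosθ/√(L² − r² sin²θ)].
With r = 0.0713 m, L = 0.1969 m, θ = 141.6°: the bracketed kinematic factor |dx/dθ| = 0.031389 m.
ω = v/|dx/dθ| = 5.43/0.031389 = 172.99 rad/s.
N = 60ω/(2π) = 1651.9 rpm.

1650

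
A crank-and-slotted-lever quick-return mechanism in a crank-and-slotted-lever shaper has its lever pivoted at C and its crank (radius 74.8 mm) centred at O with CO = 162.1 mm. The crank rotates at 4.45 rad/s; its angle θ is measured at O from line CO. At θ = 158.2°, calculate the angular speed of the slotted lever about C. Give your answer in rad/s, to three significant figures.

ω = 4.45 rad/s
Crank pin A relative to C: A = (d + r cosθ, r sinθ); lever angle φ = atan2(r sinθ, d + r cosθ).
Differentiating tanφ: φ̇ = rω(d cosθ + r)/(d² + r² + 2dr cosθ).
d² + r² + 2dr cosθ = |CA|² = 0.00935552 m²;  d cosθ + r = -0.075708 m.
|ω_lever| = |0.0748·4.45·-0.075708| / 0.00935552 = 2.6936 rad/s.

2.69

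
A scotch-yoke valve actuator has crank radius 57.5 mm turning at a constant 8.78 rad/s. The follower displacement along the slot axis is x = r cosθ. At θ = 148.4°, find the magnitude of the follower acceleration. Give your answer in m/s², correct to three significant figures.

3.78

ω = 8.78 rad/s
x = r cosθ ⇒ ẍ = −rω² cosθ (ω constant).
|a| = rω²|cosθ| = 0.0575·(8.78)²·|cos 148.4°| = 3.7754 m/s².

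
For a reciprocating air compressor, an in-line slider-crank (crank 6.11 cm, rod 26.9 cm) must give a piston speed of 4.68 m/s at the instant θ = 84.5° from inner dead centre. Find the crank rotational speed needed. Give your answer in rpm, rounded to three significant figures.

719

For an in-line slider-crank, |v_piston| = rω|sinθ|·[1 + r cosθ/√(L² − r² sin²θ)].
With r = 0.0611 m, L = 0.269 m, θ = 84.5°: the bracketed kinematic factor |dx/dθ| = 0.062178 m.
ω = v/|dx/dθ| = 4.68/0.062178 = 75.268 rad/s.
N = 60ω/(2π) = 718.76 rpm.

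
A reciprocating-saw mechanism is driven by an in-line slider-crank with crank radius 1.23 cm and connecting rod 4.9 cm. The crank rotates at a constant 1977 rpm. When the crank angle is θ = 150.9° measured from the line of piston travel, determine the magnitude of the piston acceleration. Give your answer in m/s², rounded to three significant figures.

389

ω = 2π·1977/60 = 207 rad/s
x(θ) = r cosθ + √(L² − r² sin²θ); with ω constant, a = ω²·d²x/dθ².
d²x/dθ² = −r cosθ − r²(cos2θ)/√u − r⁴ sin²2θ/(4u^{3/2}),  u = L² − r² sin²θ = 0.00236522 m².
Substituting r = 0.0123 m, L = 0.049 m, θ = 150.9°: d²x/dθ² = +0.0090722 m.
a = ω²·d²x/dθ² = (207)²·(+0.0090722) = +388.85 m/s²;  |a| = 388.85 m/s².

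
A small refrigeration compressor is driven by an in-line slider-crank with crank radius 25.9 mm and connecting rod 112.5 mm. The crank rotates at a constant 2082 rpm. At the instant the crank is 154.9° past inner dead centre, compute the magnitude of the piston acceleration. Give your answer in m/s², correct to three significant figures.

930

ω = 2π·2082/60 = 218 rad/s
x(θ) = r cosθ + √(L² − r² sin²θ); with ω constant, a = ω²·d²x/dθ².
d²x/dθ² = −r cosθ − r²(cos2θ)/√u − r⁴ sin²2θ/(4u^{3/2}),  u = L² − r² sin²θ = 0.0125355 m².
Substituting r = 0.0259 m, L = 0.1125 m, θ = 154.9°: d²x/dθ² = +0.019572 m.
a = ω²·d²x/dθ² = (218)²·(+0.019572) = +930.36 m/s²;  |a| = 930.36 m/s².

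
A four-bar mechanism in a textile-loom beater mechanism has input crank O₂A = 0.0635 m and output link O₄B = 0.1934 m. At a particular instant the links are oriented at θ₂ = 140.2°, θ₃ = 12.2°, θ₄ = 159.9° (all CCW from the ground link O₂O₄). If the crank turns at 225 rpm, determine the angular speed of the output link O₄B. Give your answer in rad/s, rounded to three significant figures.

ω₂ = 23.56 rad/s (from 225 rpm).
Differentiating the loop-closure r₂e^{iθ₂}+r₃e^{iθ₃}=r₁+r₄e^{iθ₄} gives r₂ω₂e^{iθ₂}+r₃ω₃e^{iθ₃}=r₄ω₄e^{iθ₄}.
Eliminating the other unknown: ω₄ = r₂ω₂ sin(θ₂−θ₃) / [r₄ sin(θ₄−θ₃)].
Numerator sine = +0.78801; denominator sine = +0.53435.
Result = 0.0635·23.56·(+0.78801) / (0.1934·(+0.53435)) = +11.409 rad/s; magnitude 11.409 rad/s.

11.4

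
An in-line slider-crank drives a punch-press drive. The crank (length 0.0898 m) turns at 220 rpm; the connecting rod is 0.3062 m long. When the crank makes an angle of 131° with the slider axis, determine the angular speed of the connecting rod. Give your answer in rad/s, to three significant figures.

ω = 23.04 rad/s (converted from 220 rpm).
The rod makes angle φ with the slider axis where L sinφ = r sinθ; differentiating, L cosφ·φ̇ = r ω cosθ.
L cosφ = √(L² − r² sin²θ) = 0.29861 m.
|ω_rod| = r ω |cosθ| / √(L² − r² sin²θ) = 0.0898·23.04·0.65606/0.29861 = 4.5454 rad/s.

4.55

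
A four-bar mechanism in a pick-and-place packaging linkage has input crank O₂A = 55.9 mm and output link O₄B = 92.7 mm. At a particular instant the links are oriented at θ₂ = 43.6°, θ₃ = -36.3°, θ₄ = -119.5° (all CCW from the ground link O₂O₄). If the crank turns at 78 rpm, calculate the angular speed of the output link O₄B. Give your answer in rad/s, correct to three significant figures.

4.88

ω₂ = 8.168 rad/s (from 78 rpm).
Differentiating the loop-closure r₂e^{iθ₂}+r₃e^{iθ₃}=r₁+r₄e^{iθ₄} gives r₂ω₂e^{iθ₂}+r₃ω₃e^{iθ₃}=r₄ω₄e^{iθ₄}.
Eliminating the other unknown: ω₄ = r₂ω₂ sin(θ₂−θ₃) / [r₄ sin(θ₄−θ₃)].
Numerator sine = +0.98450; denominator sine = -0.99297.
Result = 0.0559·8.168·(+0.98450) / (0.0927·(-0.99297)) = -4.8836 rad/s; magnitude 4.8836 rad/s.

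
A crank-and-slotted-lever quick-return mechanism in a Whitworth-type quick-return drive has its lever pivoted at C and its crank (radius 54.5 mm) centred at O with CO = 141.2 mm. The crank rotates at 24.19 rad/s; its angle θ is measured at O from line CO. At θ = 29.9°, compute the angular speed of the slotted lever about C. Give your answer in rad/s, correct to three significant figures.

ω = 24.19 rad/s
Crank pin A relative to C: A = (d + r cosθ, r sinθ); lever angle φ = atan2(r sinθ, d + r cosθ).
Differentiating tanφ: φ̇ = rω(d cosθ + r)/(d² + r² + 2dr cosθ).
d² + r² + 2dr cosθ = |CA|² = 0.0362499 m²;  d cosθ + r = +0.17691 m.
|ω_lever| = |0.0545·24.19·+0.17691| / 0.0362499 = 6.4338 rad/s.

6.43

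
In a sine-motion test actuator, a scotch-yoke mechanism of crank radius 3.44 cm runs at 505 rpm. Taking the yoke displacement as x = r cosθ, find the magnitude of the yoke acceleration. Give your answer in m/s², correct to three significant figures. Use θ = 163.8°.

92.4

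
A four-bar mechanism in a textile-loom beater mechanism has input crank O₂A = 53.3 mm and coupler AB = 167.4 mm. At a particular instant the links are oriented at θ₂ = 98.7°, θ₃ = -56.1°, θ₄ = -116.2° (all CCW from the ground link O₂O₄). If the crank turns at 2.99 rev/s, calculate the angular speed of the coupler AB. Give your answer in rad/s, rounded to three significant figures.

3.95

ω₂ = 18.79 rad/s (from 2.99 rev/s).
Differentiating the loop-closure r₂e^{iθ₂}+r₃e^{iθ₃}=r₁+r₄e^{iθ₄} gives r₂ω₂e^{iθ₂}+r₃ω₃e^{iθ₃}=r₄ω₄e^{iθ₄}.
Eliminating the other unknown: ω₃ = r₂ω₂ sin(θ₄−θ₂) / [r₃ sin(θ₃−θ₄)].
Numerator sine = +0.57215; denominator sine = +0.86690.
Result = 0.0533·18.79·(+0.57215) / (0.1674·(+0.86690)) = +3.9479 rad/s; magnitude 3.9479 rad/s.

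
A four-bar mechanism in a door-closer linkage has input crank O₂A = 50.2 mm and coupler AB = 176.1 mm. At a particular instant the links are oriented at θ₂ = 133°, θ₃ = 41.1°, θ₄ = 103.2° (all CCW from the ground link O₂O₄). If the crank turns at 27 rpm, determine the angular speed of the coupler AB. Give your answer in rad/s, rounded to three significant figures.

0.453

ω₂ = 2.827 rad/s (from 27 rpm).
Differentiating the loop-closure r₂e^{iθ₂}+r₃e^{iθ₃}=r₁+r₄e^{iθ₄} gives r₂ω₂e^{iθ₂}+r₃ω₃e^{iθ₃}=r₄ω₄e^{iθ₄}.
Eliminating the other unknown: ω₃ = r₂ω₂ sin(θ₄−θ₂) / [r₃ sin(θ₃−θ₄)].
Numerator sine = -0.49697; denominator sine = -0.88377.
Result = 0.0502·2.827·(-0.49697) / (0.1761·(-0.88377)) = +0.45325 rad/s; magnitude 0.45325 rad/s.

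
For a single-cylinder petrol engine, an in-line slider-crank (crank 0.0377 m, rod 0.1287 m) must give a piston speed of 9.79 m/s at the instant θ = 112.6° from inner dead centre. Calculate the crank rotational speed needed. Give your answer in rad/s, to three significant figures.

319

For an in-line slider-crank, |v_piston| = rω|sinθ|·[1 + r cosθ/√(L² − r² sin²θ)].
With r = 0.0377 m, L = 0.1287 m, θ = 112.6°: the bracketed kinematic factor |dx/dθ| = 0.030735 m.
ω = v/|dx/dθ| = 9.79/0.030735 = 318.53 rad/s.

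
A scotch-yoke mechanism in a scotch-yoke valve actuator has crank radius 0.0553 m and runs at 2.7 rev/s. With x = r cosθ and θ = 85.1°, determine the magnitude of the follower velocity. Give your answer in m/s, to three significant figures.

ω = 16.96 rad/s (from 2.7 rev/s).
x = r cosθ ⇒ ẋ = −rω sinθ.
|v| = rω|sinθ| = 0.0553·16.96·|sin 85.1°| = 0.93471 m/s.

0.935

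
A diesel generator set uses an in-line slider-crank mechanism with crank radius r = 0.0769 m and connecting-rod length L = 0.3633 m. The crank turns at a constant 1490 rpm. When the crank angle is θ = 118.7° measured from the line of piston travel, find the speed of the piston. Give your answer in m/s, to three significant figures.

9.44

ω = 2π·1490/60 = 156 rad/s
For an in-line slider-crank, x = r cosθ + √(L² − r² sin²θ), so v = −rω sinθ·[1 + r cosθ/√(L² − r² sin²θ)].
With r = 0.0769 m, L = 0.3633 m, θ = 118.7°: √(L² − r² sin²θ) = 0.35698 m.
v = −0.0769·156·0.87715·[1 + 0.0769·-0.48022/0.35698] = -9.436 m/s.
|v| = 9.436 m/s.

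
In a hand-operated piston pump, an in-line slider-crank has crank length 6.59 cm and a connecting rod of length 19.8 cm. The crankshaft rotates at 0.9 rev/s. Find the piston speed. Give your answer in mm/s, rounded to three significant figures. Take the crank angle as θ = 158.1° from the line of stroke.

95.7

ω = 2π·0.9 = 5.655 rad/s
For an in-line slider-crank, x = r cosθ + √(L² − r² sin²θ), so v = −rω sinθ·[1 + r cosθ/√(L² − r² sin²θ)].
With r = 0.0659 m, L = 0.198 m, θ = 158.1°: √(L² − r² sin²θ) = 0.19647 m.
v = −0.0659·5.655·0.37299·[1 + 0.0659·-0.92784/0.19647] = -0.095738 m/s.
|v| = 0.095738 m/s = 95.738 mm/s.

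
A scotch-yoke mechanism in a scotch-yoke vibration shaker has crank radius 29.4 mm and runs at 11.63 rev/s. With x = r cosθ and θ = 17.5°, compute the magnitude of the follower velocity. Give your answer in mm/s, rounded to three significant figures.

ω = 73.07 rad/s (from 11.63 rev/s).
x = r cosθ ⇒ ẋ = −rω sinθ.
|v| = rω|sinθ| = 0.0294·73.07·|sin 17.5°| = 0.64602 m/s = 646.02 mm/s.

646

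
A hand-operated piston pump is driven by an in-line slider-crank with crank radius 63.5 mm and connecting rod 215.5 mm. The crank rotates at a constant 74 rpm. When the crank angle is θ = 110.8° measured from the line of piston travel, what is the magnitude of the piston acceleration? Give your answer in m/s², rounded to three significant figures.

2.22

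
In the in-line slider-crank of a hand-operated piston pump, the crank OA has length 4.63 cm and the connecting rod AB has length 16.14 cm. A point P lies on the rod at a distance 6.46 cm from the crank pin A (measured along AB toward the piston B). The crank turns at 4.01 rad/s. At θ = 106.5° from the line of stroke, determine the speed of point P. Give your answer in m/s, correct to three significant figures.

ω = 4.01 rad/s.  Crank-pin speed |V_A| = rω = 0.18566 m/s, perpendicular to OA.
Rod angle: sinφ = −(r/L) sinθ ⇒ φ = -15.965°; ω_rod = −rω cosθ/√(L²−r²sin²θ) = +0.33982 rad/s.
V_P = V_A + ω_rod × AP, with AP = 0.0646 m along the rod.
Components: V_Px = −rω sinθ − a·ω_rod·sinφ = -0.17198 m/s;  V_Py = rω cosθ + a·ω_rod·cosφ = -0.031626 m/s.
|V_P| = √(V_Px² + V_Py²) = 0.17486 m/s.

0.175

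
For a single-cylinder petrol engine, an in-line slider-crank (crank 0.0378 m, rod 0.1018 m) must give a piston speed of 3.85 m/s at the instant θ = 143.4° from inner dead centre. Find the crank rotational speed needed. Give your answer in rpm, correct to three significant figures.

2350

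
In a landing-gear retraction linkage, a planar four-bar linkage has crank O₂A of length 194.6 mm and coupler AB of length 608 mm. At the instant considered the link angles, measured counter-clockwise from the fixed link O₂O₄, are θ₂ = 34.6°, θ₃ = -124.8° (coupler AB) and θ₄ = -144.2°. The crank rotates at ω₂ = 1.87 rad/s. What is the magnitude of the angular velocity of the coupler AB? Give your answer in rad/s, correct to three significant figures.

ω₂ = 1.87 rad/s
Differentiating the loop-closure r₂e^{iθ₂}+r₃e^{iθ₃}=r₁+r₄e^{iθ₄} gives r₂ω₂e^{iθ₂}+r₃ω₃e^{iθ₃}=r₄ω₄e^{iθ₄}.
Eliminating the other unknown: ω₃ = r₂ω₂ sin(θ₄−θ₂) / [r₃ sin(θ₃−θ₄)].
Numerator sine = -0.02094; denominator sine = +0.33216.
Result = 0.1946·1.87·(-0.02094) / (0.608·(+0.33216)) = -0.037736 rad/s; magnitude 0.037736 rad/s.

0.0377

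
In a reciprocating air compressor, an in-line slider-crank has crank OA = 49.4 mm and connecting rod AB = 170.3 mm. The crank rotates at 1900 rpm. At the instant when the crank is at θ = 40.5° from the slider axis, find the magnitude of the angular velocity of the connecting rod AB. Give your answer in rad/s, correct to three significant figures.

44.7

ω = 199 rad/s (converted from 1900 rpm).
The rod makes angle φ with the slider axis where L sinφ = r sinθ; differentiating, L cosφ·φ̇ = r ω cosθ.
L cosφ = √(L² − r² sin²θ) = 0.16725 m.
|ω_rod| = r ω |cosθ| / √(L² − r² sin²θ) = 0.0494·199·0.76041/0.16725 = 44.688 rad/s.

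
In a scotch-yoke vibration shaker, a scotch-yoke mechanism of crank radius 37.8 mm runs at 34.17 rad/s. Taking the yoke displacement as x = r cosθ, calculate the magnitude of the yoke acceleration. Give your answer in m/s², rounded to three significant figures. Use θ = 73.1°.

12.8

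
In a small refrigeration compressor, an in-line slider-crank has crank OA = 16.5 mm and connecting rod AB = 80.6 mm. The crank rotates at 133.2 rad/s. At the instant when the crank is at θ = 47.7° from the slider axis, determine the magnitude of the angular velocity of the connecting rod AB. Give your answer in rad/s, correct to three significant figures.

ω = 133.2 rad/s
The rod makes angle φ with the slider axis where L sinφ = r sinθ; differentiating, L cosφ·φ̇ = r ω cosθ.
L cosφ = √(L² − r² sin²θ) = 0.079671 m.
|ω_rod| = r ω |cosθ| / √(L² − r² sin²θ) = 0.0165·133.2·0.67301/0.079671 = 18.566 rad/s.

18.6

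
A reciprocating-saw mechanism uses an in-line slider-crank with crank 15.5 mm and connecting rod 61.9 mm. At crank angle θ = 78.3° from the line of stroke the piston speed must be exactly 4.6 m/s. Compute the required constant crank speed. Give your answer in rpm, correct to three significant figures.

2750

For an in-line slider-crank, |v_piston| = rω|sinθ|·[1 + r cosθ/√(L² − r² sin²θ)].
With r = 0.0155 m, L = 0.0619 m, θ = 78.3°: the bracketed kinematic factor |dx/dθ| = 0.015973 m.
ω = v/|dx/dθ| = 4.6/0.015973 = 287.99 rad/s.
N = 60ω/(2π) = 2750.1 rpm.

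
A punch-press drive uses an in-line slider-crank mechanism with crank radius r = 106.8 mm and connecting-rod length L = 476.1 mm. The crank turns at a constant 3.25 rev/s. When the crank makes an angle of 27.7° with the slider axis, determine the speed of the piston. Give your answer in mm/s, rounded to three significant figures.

1220

ω = 2π·3.25 = 20.42 rad/s
For an in-line slider-crank, x = r cosθ + √(L² − r² sin²θ), so v = −rω sinθ·[1 + r cosθ/√(L² − r² sin²θ)].
With r = 0.1068 m, L = 0.4761 m, θ = 27.7°: √(L² − r² sin²θ) = 0.4735 m.
v = −0.1068·20.42·0.46484·[1 + 0.1068·0.88539/0.4735] = -1.2162 m/s.
|v| = 1.2162 m/s = 1216.2 mm/s.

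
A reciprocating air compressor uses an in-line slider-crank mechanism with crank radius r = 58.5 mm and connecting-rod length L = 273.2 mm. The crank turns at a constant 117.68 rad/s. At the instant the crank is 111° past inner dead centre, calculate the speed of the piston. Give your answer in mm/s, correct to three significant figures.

5920

ω = 117.7 rad/s
For an in-line slider-crank, x = r cosθ + √(L² − r² sin²θ), so v = −rω sinθ·[1 + r cosθ/√(L² − r² sin²θ)].
With r = 0.0585 m, L = 0.2732 m, θ = 111°: √(L² − r² sin²θ) = 0.26769 m.
v = −0.0585·117.7·0.93358·[1 + 0.0585·-0.35837/0.26769] = -5.9237 m/s.
|v| = 5.9237 m/s = 5923.7 mm/s.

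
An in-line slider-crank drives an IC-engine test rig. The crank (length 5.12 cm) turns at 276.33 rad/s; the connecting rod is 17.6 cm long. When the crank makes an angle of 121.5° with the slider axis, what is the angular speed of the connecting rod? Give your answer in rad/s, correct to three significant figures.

ω = 276.3 rad/s
The rod makes angle φ with the slider axis where L sinφ = r sinθ; differentiating, L cosφ·φ̇ = r ω cosθ.
L cosφ = √(L² − r² sin²θ) = 0.1705 m.
|ω_rod| = r ω |cosθ| / √(L² − r² sin²θ) = 0.0512·276.3·0.52250/0.1705 = 43.357 rad/s.

43.4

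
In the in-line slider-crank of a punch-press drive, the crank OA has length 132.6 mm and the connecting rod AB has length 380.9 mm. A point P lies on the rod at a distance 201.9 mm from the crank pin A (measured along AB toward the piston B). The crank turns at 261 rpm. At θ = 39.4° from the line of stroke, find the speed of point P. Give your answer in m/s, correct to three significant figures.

2.95

ω = 27.33 rad/s.  Crank-pin speed |V_A| = rω = 3.6242 m/s, perpendicular to OA.
Rod angle: sinφ = −(r/L) sinθ ⇒ φ = -12.766°; ω_rod = −rω cosθ/√(L²−r²sin²θ) = -7.5388 rad/s.
V_P = V_A + ω_rod × AP, with AP = 0.2019 m along the rod.
Components: V_Px = −rω sinθ − a·ω_rod·sinφ = -2.6367 m/s;  V_Py = rω cosθ + a·ω_rod·cosφ = +1.3161 m/s.
|V_P| = √(V_Px² + V_Py²) = 2.9469 m/s.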